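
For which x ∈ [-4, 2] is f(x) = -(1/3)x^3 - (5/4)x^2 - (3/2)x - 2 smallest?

2

f'(x) = -x^2 - (5/2)x - 3/2, which vanishes at x = -3/2 and x = -1.
Evaluating at the critical points and endpoints: f(-4) = 16/3; f(-3/2) = -23/16; f(-1) = -17/12; f(2) = -38/3.
So the minimum is f(2) = -38/3.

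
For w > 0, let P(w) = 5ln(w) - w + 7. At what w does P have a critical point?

P'(w) = 5/w − 1 = 0 gives w = 5.
P''(w) = -5/w², which is negative for w > 0, so this is a local maximum.
P(5) = 5·ln(5) - 5 + 7 ≈ 10.0472.

5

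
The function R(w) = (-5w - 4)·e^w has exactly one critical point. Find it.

-9/5

R'(w) = (-5)·e^w + (-5w - 4)·1·e^w = (-5w - 9)·e^w. Since e^w > 0, the only critical point is w = -9/5.
R''(-9/5) has the same sign as -5 < 0, so this is a local maximum.
R(-9/5) = (5)·e^(-9/5) ≈ 0.8265.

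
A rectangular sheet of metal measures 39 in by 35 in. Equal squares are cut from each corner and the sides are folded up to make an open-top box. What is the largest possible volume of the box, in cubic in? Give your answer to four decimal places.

3727.4614

With cut size x, the volume is V(x) = x(39 − 2x)(35 − 2x) for 0 < x < 17.5.
V'(x) = 12x^2 − 296x + 1365. Setting V'(x) = 0 gives x ≈ 6.1397 (the root in (0, 17.5)).
V''(x) = 24x − 296 is negative there, so this is the maximum; V ≈ 3727.4614.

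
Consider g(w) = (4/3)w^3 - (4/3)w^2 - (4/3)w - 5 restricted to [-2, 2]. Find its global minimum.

-55/3

The derivative is 4w^2 - (8/3)w - 4/3, which vanishes at w = -1/3 and w = 1.
Candidates: g(-2) = -55/3; g(-1/3) = -385/81; g(1) = -19/3; g(2) = -7/3.
Hence the absolute minimum is -55/3 at w = -2.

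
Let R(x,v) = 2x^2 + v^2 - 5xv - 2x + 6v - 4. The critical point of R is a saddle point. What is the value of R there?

-52/17

∂R/∂x = 4x - 5v - 2 = 0 and ∂R/∂v = -5x + 2v + 6 = 0, so (x, v) = (26/17, 14/17).
The Hessian has R_{xx} = 4, R_{vv} = 2, R_{xv} = -5, giving D = -17 < 0, so the point is a saddle point.
R(26/17, 14/17) = -52/17.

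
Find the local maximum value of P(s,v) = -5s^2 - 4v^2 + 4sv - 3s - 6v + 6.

∂P/∂s = -10s + 4v - 3 = 0 and ∂P/∂v = 4s - 8v - 6 = 0, so (s, v) = (-3/4, -9/8).
The Hessian has P_{ss} = -10, P_{vv} = -8, P_{sv} = 4, giving D = 64 > 0 with P_{ss} < 0, so the point is a local maximum.
P(-3/4, -9/8) = 21/2.

21/2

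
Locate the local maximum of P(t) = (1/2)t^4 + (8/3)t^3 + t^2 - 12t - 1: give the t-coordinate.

P'(t) = 2t^3 + 8t^2 + 2t - 12 = 0 at t = -3, -2, 1.
Since P''(t) = 6t^2 + 16t + 2, we get P''(-3) = 8 > 0 ⇒ local minimum; P''(-2) = -6 < 0 ⇒ local maximum; P''(1) = 24 > 0 ⇒ local minimum.
So the local maximum value is P(-2) = 41/3.

-2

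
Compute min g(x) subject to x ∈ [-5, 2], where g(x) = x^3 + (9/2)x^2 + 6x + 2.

-81/2

Differentiating, g'(x) = 3x^2 + 9x + 6; which vanishes at x = -2 and x = -1.
Evaluating at the critical points and endpoints: g(-5) = -81/2,  g(-2) = 0,  g(-1) = -1/2,  g(2) = 40.
Hence the absolute minimum is -81/2 at x = -5.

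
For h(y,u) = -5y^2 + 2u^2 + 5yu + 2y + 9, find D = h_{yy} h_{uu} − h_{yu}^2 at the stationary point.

-65

∂h/∂y = -10y + 5u + 2 = 0 and ∂h/∂u = 5y + 4u = 0, so (y, u) = (8/65, -2/13).
The Hessian has h_{yy} = -10, h_{uu} = 4, h_{yu} = 5, giving D = -65 < 0, so the point is a saddle point.
D = (-10)·(4) − (5)^2 = -65.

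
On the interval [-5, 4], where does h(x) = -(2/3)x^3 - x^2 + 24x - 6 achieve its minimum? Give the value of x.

-4

h'(x) = -2x^2 - 2x + 24, which vanishes at x = -4 and x = 3.
Evaluating at the critical points and endpoints: h(-5) = -203/3,  h(-4) = -226/3,  h(3) = 39,  h(4) = 94/3.
So the minimum is h(-4) = -226/3.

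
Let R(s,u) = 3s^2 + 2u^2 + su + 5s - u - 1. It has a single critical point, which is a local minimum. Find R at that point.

∂R/∂s = 6s + u + 5 = 0 and ∂R/∂u = s + 4u - 1 = 0, so (s, u) = (-21/23, 11/23).
The Hessian has R_{ss} = 6, R_{uu} = 4, R_{su} = 1, giving D = 23 > 0 with R_{ss} > 0, so the point is a local minimum.
R(-21/23, 11/23) = -81/23.

-81/23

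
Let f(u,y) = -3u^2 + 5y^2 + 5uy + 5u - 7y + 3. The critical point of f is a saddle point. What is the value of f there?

24/5

∂f/∂u = -6u + 5y + 5 = 0 and ∂f/∂y = 5u + 10y - 7 = 0, so (u, y) = (1, 1/5).
The Hessian has f_{uu} = -6, f_{yy} = 10, f_{uy} = 5, giving D = -85 < 0, so the point is a saddle point.
f(1, 1/5) = 24/5.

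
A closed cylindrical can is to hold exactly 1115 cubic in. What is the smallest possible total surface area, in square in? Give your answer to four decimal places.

With radius r and height h, πr²h = 1115 so h = 1115/(πr²), and S(r) = 2πr² + 2πrh = 2πr² + 2·1115/r.
S'(r) = 4πr − 2·1115/r² = 0 ⇒ r³ = 1115/(2π), so r ≈ 5.6195 and h = 2r ≈ 11.2390.
S''(r) = 4π + 4·1115/r³ > 0, so this is the minimum; S ≈ 595.2478.

595.2478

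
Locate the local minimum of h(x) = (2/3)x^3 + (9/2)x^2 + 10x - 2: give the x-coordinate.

h'(x) = 2x^2 + 9x + 10 = 0 at x = -5/2, -2.
Second-derivative test with h''(x) = 4x + 9: h''(-5/2) = -1 < 0 ⇒ local maximum; h''(-2) = 1 > 0 ⇒ local minimum.
So the local minimum value is h(-2) = -28/3.

-2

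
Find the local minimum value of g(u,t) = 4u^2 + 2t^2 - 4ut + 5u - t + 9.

∂g/∂u = 8u - 4t + 5 = 0 and ∂g/∂t = -4u + 4t - 1 = 0, so (u, t) = (-1, -3/4).
The Hessian has g_{uu} = 8, g_{tt} = 4, g_{ut} = -4, giving D = 16 > 0 with g_{uu} > 0, so the point is a local minimum.
g(-1, -3/4) = 55/8.

55/8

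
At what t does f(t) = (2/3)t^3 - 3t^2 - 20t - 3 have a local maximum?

-2

Critical points: f'(t) = 2t^2 - 6t - 20 vanishes at t = -2, 5.
Since f''(t) = 4t - 6, we get f''(-2) = -14 < 0 ⇒ local maximum; f''(5) = 14 > 0 ⇒ local minimum.
So the local maximum value is f(-2) = 59/3.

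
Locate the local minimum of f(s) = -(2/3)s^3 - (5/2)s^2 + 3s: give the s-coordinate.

-3

f'(s) = -2s^2 - 5s + 3. Setting f'(s) = 0 gives s ∈ {-3, 1/2}.
Since f''(s) = -4s - 5, we get f''(-3) = 7 > 0 ⇒ local minimum; f''(1/2) = -7 < 0 ⇒ local maximum.
The local minimum is f(-3) = -27/2.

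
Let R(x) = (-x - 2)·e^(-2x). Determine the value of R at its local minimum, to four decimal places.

Differentiating with the product rule gives R'(x) = (2x + 3)·e^(-2x). Since e^(-2x) > 0, the only critical point is x = -3/2.
R''(-3/2) has the same sign as 2 > 0, so this is a local minimum.
R(-3/2) = (-1/2)·e^(3) ≈ -10.0428.

-10.0428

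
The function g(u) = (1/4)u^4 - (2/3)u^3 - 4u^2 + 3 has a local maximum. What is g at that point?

g'(u) = u^3 - 2u^2 - 8u. Setting g'(u) = 0 gives u ∈ {-2, 0, 4}.
Second-derivative test with g''(u) = 3u^2 - 4u - 8: g''(-2) = 12 > 0 ⇒ local minimum; g''(0) = -8 < 0 ⇒ local maximum; g''(4) = 24 > 0 ⇒ local minimum.
The local maximum is g(0) = 3.

3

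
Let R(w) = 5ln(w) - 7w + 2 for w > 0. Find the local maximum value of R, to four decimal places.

R'(w) = 5/w − 7 = 0 gives w = 5/7.
R''(w) = -5/w², which is negative for w > 0, so this is a local maximum.
R(5/7) = 5·ln(5/7) - 5 + 2 ≈ -4.6824.

-4.6824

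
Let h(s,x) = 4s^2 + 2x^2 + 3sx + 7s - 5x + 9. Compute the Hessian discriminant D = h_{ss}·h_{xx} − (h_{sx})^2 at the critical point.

∂h/∂s = 8s + 3x + 7 = 0 and ∂h/∂x = 3s + 4x - 5 = 0, so (s, x) = (-43/23, 61/23).
The Hessian has h_{ss} = 8, h_{xx} = 4, h_{sx} = 3, giving D = 23 > 0 with h_{ss} > 0, so the point is a local minimum.
D = (8)·(4) − (3)^2 = 23.

23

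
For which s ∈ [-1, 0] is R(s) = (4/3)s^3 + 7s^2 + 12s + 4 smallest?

R'(s) = 4s^2 + 14s + 12, which has no zeros in [-1, 0].
Candidates: R(-1) = -7/3,  R(0) = 4.
So the minimum is R(-1) = -7/3.

-1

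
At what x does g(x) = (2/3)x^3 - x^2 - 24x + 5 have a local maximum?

-3

Critical points: g'(x) = 2x^2 - 2x - 24 vanishes at x = -3, 4.
Since g''(x) = 4x - 2, we get g''(-3) = -14 < 0 ⇒ local maximum; g''(4) = 14 > 0 ⇒ local minimum.
The local maximum is g(-3) = 50.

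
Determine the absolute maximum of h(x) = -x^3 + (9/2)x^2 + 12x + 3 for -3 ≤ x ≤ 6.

59

Differentiating, h'(x) = -3x^2 + 9x + 12; which vanishes at x = -1 and x = 4.
Evaluating at the critical points and endpoints: h(-3) = 69/2, h(-1) = -7/2, h(4) = 59, h(6) = 21.
So the maximum is h(4) = 59.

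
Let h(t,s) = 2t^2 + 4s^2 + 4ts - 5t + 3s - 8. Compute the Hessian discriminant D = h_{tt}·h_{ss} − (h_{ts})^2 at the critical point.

∂h/∂t = 4t + 4s - 5 = 0 and ∂h/∂s = 4t + 8s + 3 = 0, so (t, s) = (13/4, -2).
The Hessian has h_{tt} = 4, h_{ss} = 8, h_{ts} = 4, giving D = 16 > 0 with h_{tt} > 0, so the point is a local minimum.
D = (4)·(8) − (4)^2 = 16.

16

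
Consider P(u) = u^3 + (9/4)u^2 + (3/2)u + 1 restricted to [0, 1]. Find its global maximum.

P'(u) = 3u^2 + (9/2)u + 3/2, which has no zeros in [0, 1].
Compare values at every candidate in [0, 1]: P(0) = 1; P(1) = 23/4.
Hence the absolute maximum is 23/4 at u = 1.

23/4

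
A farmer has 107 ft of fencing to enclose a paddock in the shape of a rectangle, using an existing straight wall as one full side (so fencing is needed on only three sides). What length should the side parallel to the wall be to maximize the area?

107/2

Let the sides perpendicular to the wall have length x and the parallel side y, so 2x + y = 107 and the area is A = xy = x(107 − 2x).
A'(x) = 107 − 4x = 0 gives x = 107/4, and A''(x) = −4 < 0 confirms a maximum.
Then y = 107 − 2·107/4 = 107/2 and A = 11449/8.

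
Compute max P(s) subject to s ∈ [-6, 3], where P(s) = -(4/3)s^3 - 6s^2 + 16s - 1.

23/3

The derivative is -4s^2 - 12s + 16, which vanishes at s = -4 and s = 1.
Compare values at every candidate in [-6, 3]: P(-6) = -25,  P(-4) = -227/3,  P(1) = 23/3,  P(3) = -43.
So the maximum is P(1) = 23/3.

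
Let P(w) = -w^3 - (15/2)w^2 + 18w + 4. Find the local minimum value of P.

-158

P'(w) = -3w^2 - 15w + 18. Setting P'(w) = 0 gives w ∈ {-6, 1}.
P''(w) = -6w - 15. P''(-6) = 21 > 0 ⇒ local minimum; P''(1) = -21 < 0 ⇒ local maximum.
So the local minimum value is P(-6) = -158.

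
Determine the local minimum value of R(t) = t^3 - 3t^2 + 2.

R'(t) = 3t^2 - 6t = 0 at t = 0, 2.
Second-derivative test with R''(t) = 6t - 6: R''(0) = -6 < 0 ⇒ local maximum; R''(2) = 6 > 0 ⇒ local minimum.
Thus R has its local minimum at t = 2, with value -2.

-2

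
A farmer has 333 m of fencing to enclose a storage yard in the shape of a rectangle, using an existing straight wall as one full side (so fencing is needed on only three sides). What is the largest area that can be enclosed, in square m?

Let the sides perpendicular to the wall have length x and the parallel side y, so 2x + y = 333 and the area is A = xy = x(333 − 2x).
A'(x) = 333 − 4x = 0 gives x = 333/4, and A''(x) = −4 < 0 confirms a maximum.
Then y = 333 − 2·333/4 = 333/2 and A = 110889/8.

110889/8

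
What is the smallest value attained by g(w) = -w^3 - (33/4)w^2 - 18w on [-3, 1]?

g'(w) = -3w^2 - (33/2)w - 18, whose only zero in [-3, 1] is w = -3/2.
Compare values at every candidate in [-3, 1]: g(-3) = 27/4; g(-3/2) = 189/16; g(1) = -109/4.
So the minimum is g(1) = -109/4.

-109/4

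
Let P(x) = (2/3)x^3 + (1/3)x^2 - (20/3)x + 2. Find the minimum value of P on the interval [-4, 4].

-26/3

The derivative is 2x^2 + (2/3)x - 20/3, which vanishes at x = -2 and x = 5/3.
Evaluating at the critical points and endpoints: P(-4) = -26/3, P(-2) = 34/3, P(5/3) = -413/81, P(4) = 70/3.
Hence the absolute minimum is -26/3 at x = -4.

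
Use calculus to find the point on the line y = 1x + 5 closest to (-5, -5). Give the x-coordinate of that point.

Minimize D(x)^2 = (x + 5)^2 + (x + 10)^2.
d/dx[D^2] = 2(x + 5) + 2·1·(x + 10) = 0 ⇒ x = -15/2.
Then y = -5/2 and the distance is √(25/2) ≈ 3.5355.

-15/2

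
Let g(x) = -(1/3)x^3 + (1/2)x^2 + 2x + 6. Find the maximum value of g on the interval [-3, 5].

g'(x) = -x^2 + x + 2, which vanishes at x = -1 and x = 2.
Compare values at every candidate in [-3, 5]: g(-3) = 27/2, g(-1) = 29/6, g(2) = 28/3, g(5) = -79/6.
So the maximum is g(-3) = 27/2.

27/2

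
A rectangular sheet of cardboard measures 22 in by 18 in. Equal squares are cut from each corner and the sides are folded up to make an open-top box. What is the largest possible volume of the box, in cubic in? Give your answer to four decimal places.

579.3588

With cut size x, the volume is V(x) = x(22 − 2x)(18 − 2x) for 0 < x < 9.
V'(x) = 12x^2 − 160x + 396. Setting V'(x) = 0 gives x ≈ 3.2837 (the root in (0, 9)).
V''(x) = 24x − 160 is negative there, so this is the maximum; V ≈ 579.3588.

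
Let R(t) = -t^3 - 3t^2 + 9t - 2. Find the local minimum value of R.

-29

R'(t) = -3t^2 - 6t + 9. Setting R'(t) = 0 gives t ∈ {-3, 1}.
R''(t) = -6t - 6. R''(-3) = 12 > 0 ⇒ local minimum; R''(1) = -12 < 0 ⇒ local maximum.
Thus R has its local minimum at t = -3, with value -29.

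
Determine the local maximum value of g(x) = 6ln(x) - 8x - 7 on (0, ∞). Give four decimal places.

g'(x) = 6/x − 8 = 0 gives x = 3/4.
g''(x) = -6/x², which is negative for x > 0, so this is a local maximum.
g(3/4) = 6·ln(3/4) - 6 - 7 ≈ -14.7261.

-14.7261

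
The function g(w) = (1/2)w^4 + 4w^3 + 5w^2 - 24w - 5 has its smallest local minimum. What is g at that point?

-39/2

g'(w) = 2w^3 + 12w^2 + 10w - 24. Setting g'(w) = 0 gives w ∈ {-4, -3, 1}.
Since g''(w) = 6w^2 + 24w + 10, we get g''(-4) = 10 > 0 ⇒ local minimum; g''(-3) = -8 < 0 ⇒ local maximum; g''(1) = 40 > 0 ⇒ local minimum.
So the smallest local minimum value is g(1) = -39/2.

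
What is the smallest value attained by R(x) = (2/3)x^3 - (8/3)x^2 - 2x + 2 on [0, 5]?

-10

R'(x) = 2x^2 - (16/3)x - 2, whose only zero in [0, 5] is x = 3.
Compare values at every candidate in [0, 5]: R(0) = 2,  R(3) = -10,  R(5) = 26/3.
The minimum over the interval is -10, attained at x = 3.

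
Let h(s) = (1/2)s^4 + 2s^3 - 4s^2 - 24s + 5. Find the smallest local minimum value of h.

-35

h'(s) = 2s^3 + 6s^2 - 8s - 24 = 0 at s = -3, -2, 2.
h''(s) = 6s^2 + 12s - 8. h''(-3) = 10 > 0 ⇒ local minimum; h''(-2) = -8 < 0 ⇒ local maximum; h''(2) = 40 > 0 ⇒ local minimum.
So the smallest local minimum value is h(2) = -35.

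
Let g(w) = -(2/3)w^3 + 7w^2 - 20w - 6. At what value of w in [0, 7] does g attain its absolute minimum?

The derivative is -2w^2 + 14w - 20, which vanishes at w = 2 and w = 5.
Evaluating at the critical points and endpoints: g(0) = -6,  g(2) = -70/3,  g(5) = -43/3,  g(7) = -95/3.
So the minimum is g(7) = -95/3.

7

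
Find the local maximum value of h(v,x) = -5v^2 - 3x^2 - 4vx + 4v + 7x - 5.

-39/44

∂h/∂v = -10v - 4x + 4 = 0 and ∂h/∂x = -4v - 6x + 7 = 0, so (v, x) = (-1/11, 27/22).
The Hessian has h_{vv} = -10, h_{xx} = -6, h_{vx} = -4, giving D = 44 > 0 with h_{vv} < 0, so the point is a local maximum.
h(-1/11, 27/22) = -39/44.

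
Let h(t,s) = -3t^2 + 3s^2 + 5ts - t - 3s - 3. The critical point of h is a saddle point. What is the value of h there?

-222/61

∂h/∂t = -6t + 5s - 1 = 0 and ∂h/∂s = 5t + 6s - 3 = 0, so (t, s) = (9/61, 23/61).
The Hessian has h_{tt} = -6, h_{ss} = 6, h_{ts} = 5, giving D = -61 < 0, so the point is a saddle point.
h(9/61, 23/61) = -222/61.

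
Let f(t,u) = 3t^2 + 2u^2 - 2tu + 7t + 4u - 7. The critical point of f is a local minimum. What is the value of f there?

-171/10

∂f/∂t = 6t - 2u + 7 = 0 and ∂f/∂u = -2t + 4u + 4 = 0, so (t, u) = (-9/5, -19/10).
The Hessian has f_{tt} = 6, f_{uu} = 4, f_{tu} = -2, giving D = 20 > 0 with f_{tt} > 0, so the point is a local minimum.
f(-9/5, -19/10) = -171/10.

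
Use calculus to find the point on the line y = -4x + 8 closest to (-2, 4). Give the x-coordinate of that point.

Minimize D(x)^2 = (x + 2)^2 + (-4x + 4)^2.
d/dx[D^2] = 2(x + 2) + 2·(-4)·(-4x + 4) = 0 ⇒ x = 14/17.
Then y = 80/17 and the distance is √(144/17) ≈ 2.9104.

14/17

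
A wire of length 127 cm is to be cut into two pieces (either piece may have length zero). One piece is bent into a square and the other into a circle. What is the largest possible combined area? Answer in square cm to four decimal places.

Let x be the length used for the square. Square side x/4; circle radius (127−x)/(2π).
A(x) = (x/4)² + π·((127−x)/(2π))² = x²/16 + (127−x)²/(4π) for 0 ≤ x ≤ 127. A'(x) = x/8 − (127−x)/(2π) = 0 gives x = 4·127/(π+4) ≈ 71.1326.
A'' > 0, so the interior critical point is a minimum; the maximum is at an endpoint. A(0) = 1283.5050 and A(127) = 1008.0625, so the largest area is 1283.5050.

1283.5050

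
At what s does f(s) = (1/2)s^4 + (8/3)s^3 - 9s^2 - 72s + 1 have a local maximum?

f'(s) = 2s^3 + 8s^2 - 18s - 72 = 0 at s = -4, -3, 3.
f''(s) = 6s^2 + 16s - 18. f''(-4) = 14 > 0 ⇒ local minimum; f''(-3) = -12 < 0 ⇒ local maximum; f''(3) = 84 > 0 ⇒ local minimum.
Thus f has its local maximum at s = -3, with value 209/2.

-3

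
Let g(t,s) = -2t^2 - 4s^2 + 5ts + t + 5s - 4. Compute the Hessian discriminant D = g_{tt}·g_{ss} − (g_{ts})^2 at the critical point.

∂g/∂t = -4t + 5s + 1 = 0 and ∂g/∂s = 5t - 8s + 5 = 0, so (t, s) = (33/7, 25/7).
The Hessian has g_{tt} = -4, g_{ss} = -8, g_{ts} = 5, giving D = 7 > 0 with g_{tt} < 0, so the point is a local maximum.
D = (-4)·(-8) − (5)^2 = 7.

7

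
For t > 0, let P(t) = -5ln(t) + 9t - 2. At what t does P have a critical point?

5/9

P'(t) = -5/t + 9 = 0 gives t = 5/9.
P''(t) = 5/t², which is positive for t > 0, so this is a local minimum.
P(5/9) = -5·ln(5/9) + 5 - 2 ≈ 5.9389.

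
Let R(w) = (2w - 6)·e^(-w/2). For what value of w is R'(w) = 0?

Differentiating with the product rule gives R'(w) = (-w + 5)·e^(-w/2). Since e^(-w/2) > 0, the only critical point is w = 5.
R''(5) has the same sign as -1 < 0, so this is a local maximum.
R(5) = (4)·e^(-5/2) ≈ 0.3283.

5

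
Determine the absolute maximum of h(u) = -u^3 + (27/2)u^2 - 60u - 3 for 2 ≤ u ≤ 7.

h'(u) = -3u^2 + 27u - 60, which vanishes at u = 4 and u = 5.
Evaluating at the critical points and endpoints: h(2) = -77,  h(4) = -91,  h(5) = -181/2,  h(7) = -209/2.
So the maximum is h(2) = -77.

-77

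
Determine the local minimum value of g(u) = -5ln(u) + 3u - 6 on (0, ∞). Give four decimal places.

-3.5541

g'(u) = -5/u + 3 = 0 gives u = 5/3.
g''(u) = 5/u², which is positive for u > 0, so this is a local minimum.
g(5/3) = -5·ln(5/3) + 5 - 6 ≈ -3.5541.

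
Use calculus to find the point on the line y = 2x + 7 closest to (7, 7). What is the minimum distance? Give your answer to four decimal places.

6.2610

Minimize D(x)^2 = (x - 7)^2 + (2x)^2.
d/dx[D^2] = 2(x - 7) + 2·2·(2x) = 0 ⇒ x = 7/5.
Then y = 49/5 and the distance is √(196/5) ≈ 6.2610.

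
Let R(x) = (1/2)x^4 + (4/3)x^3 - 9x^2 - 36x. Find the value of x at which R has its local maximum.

-2

R'(x) = 2x^3 + 4x^2 - 18x - 36 = 0 at x = -3, -2, 3.
R''(x) = 6x^2 + 8x - 18. R''(-3) = 12 > 0 ⇒ local minimum; R''(-2) = -10 < 0 ⇒ local maximum; R''(3) = 60 > 0 ⇒ local minimum.
So the local maximum value is R(-2) = 100/3.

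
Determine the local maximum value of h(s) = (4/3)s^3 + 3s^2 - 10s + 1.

287/12

Critical points: h'(s) = 4s^2 + 6s - 10 vanishes at s = -5/2, 1.
h''(s) = 8s + 6. h''(-5/2) = -14 < 0 ⇒ local maximum; h''(1) = 14 > 0 ⇒ local minimum.
Thus h has its local maximum at s = -5/2, with value 287/12.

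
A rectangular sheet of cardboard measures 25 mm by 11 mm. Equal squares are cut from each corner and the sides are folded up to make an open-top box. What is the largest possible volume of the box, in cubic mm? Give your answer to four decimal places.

300.5887

With cut size x, the volume is V(x) = x(25 − 2x)(11 − 2x) for 0 < x < 5.5.
V'(x) = 12x^2 − 144x + 275. Setting V'(x) = 0 gives x ≈ 2.3829 (the root in (0, 5.5)).
V''(x) = 24x − 144 is negative there, so this is the maximum; V ≈ 300.5887.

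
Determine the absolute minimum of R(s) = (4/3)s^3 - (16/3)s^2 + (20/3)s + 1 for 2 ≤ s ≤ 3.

11/3

Differentiating, R'(s) = 4s^2 - (32/3)s + 20/3; which has no zeros in [2, 3].
Candidates: R(2) = 11/3,  R(3) = 9.
So the minimum is R(2) = 11/3.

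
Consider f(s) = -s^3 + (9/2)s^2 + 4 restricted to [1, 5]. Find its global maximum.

Differentiating, f'(s) = -3s^2 + 9s; whose only zero in [1, 5] is s = 3.
Candidates: f(1) = 15/2, f(3) = 35/2, f(5) = -17/2.
The maximum over the interval is 35/2, attained at s = 3.

35/2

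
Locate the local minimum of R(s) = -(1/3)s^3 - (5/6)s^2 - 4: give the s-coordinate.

-5/3

R'(s) = -s^2 - (5/3)s. Setting R'(s) = 0 gives s ∈ {-5/3, 0}.
Second-derivative test with R''(s) = -2s - 5/3: R''(-5/3) = 5/3 > 0 ⇒ local minimum; R''(0) = -5/3 < 0 ⇒ local maximum.
Thus R has its local minimum at s = -5/3, with value -773/162.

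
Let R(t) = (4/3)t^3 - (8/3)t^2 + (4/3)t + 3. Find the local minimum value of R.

R'(t) = 4t^2 - (16/3)t + 4/3. Setting R'(t) = 0 gives t ∈ {1/3, 1}.
Second-derivative test with R''(t) = 8t - 16/3: R''(1/3) = -8/3 < 0 ⇒ local maximum; R''(1) = 8/3 > 0 ⇒ local minimum.
The local minimum is R(1) = 3.

3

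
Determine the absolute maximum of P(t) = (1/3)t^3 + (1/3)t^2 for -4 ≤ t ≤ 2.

4

The derivative is t^2 + (2/3)t, which vanishes at t = -2/3 and t = 0.
Candidates: P(-4) = -16,  P(-2/3) = 4/81,  P(0) = 0,  P(2) = 4.
Hence the absolute maximum is 4 at t = 2.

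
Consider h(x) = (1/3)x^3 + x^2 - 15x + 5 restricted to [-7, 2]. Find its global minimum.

h'(x) = x^2 + 2x - 15, whose only zero in [-7, 2] is x = -5.
Candidates: h(-7) = 134/3; h(-5) = 190/3; h(2) = -55/3.
Hence the absolute minimum is -55/3 at x = 2.

-55/3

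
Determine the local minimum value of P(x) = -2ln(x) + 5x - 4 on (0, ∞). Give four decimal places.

P'(x) = -2/x + 5 = 0 gives x = 2/5.
P''(x) = 2/x², which is positive for x > 0, so this is a local minimum.
P(2/5) = -2·ln(2/5) + 2 - 4 ≈ -0.1674.

-0.1674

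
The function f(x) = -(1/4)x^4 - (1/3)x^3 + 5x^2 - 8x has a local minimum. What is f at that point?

-43/12

f'(x) = -x^3 - x^2 + 10x - 8 = 0 at x = -4, 1, 2.
Since f''(x) = -3x^2 - 2x + 10, we get f''(-4) = -30 < 0 ⇒ local maximum; f''(1) = 5 > 0 ⇒ local minimum; f''(2) = -6 < 0 ⇒ local maximum.
The local minimum is f(1) = -43/12.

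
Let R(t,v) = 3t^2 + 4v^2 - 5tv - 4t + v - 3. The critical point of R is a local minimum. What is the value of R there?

-116/23

∂R/∂t = 6t - 5v - 4 = 0 and ∂R/∂v = -5t + 8v + 1 = 0, so (t, v) = (27/23, 14/23).
The Hessian has R_{tt} = 6, R_{vv} = 8, R_{tv} = -5, giving D = 23 > 0 with R_{tt} > 0, so the point is a local minimum.
R(27/23, 14/23) = -116/23.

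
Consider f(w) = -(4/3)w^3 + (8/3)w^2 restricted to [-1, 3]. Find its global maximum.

4

Differentiating, f'(w) = -4w^2 + (16/3)w; which vanishes at w = 0 and w = 4/3.
Candidates: f(-1) = 4,  f(0) = 0,  f(4/3) = 128/81,  f(3) = -12.
So the maximum is f(-1) = 4.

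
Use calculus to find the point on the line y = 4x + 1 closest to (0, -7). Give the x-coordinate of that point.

-32/17

Minimize D(x)^2 = (x + 0)^2 + (4x + 8)^2.
d/dx[D^2] = 2(x + 0) + 2·4·(4x + 8) = 0 ⇒ x = -32/17.
Then y = -111/17 and the distance is √(64/17) ≈ 1.9403.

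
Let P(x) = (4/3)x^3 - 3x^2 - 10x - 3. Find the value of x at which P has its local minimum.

Critical points: P'(x) = 4x^2 - 6x - 10 vanishes at x = -1, 5/2.
Second-derivative test with P''(x) = 8x - 6: P''(-1) = -14 < 0 ⇒ local maximum; P''(5/2) = 14 > 0 ⇒ local minimum.
The local minimum is P(5/2) = -311/12.

5/2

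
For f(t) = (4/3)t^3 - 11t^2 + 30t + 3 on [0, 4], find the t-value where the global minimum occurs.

The derivative is 4t^2 - 22t + 30, which vanishes at t = 5/2 and t = 3.
Compare values at every candidate in [0, 4]: f(0) = 3,  f(5/2) = 361/12,  f(3) = 30,  f(4) = 97/3.
So the minimum is f(0) = 3.

0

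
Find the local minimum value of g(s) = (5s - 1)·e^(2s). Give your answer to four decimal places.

-1.3720

g'(s) = 5·e^(2s) + (5s - 1)·2·e^(2s) = (10s + 3)·e^(2s). Since e^(2s) > 0, the only critical point is s = -3/10.
g''(-3/10) has the same sign as 10 > 0, so this is a local minimum.
g(-3/10) = (-5/2)·e^(-3/5) ≈ -1.3720.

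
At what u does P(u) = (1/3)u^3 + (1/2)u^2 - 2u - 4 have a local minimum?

P'(u) = u^2 + u - 2 = 0 at u = -2, 1.
Second-derivative test with P''(u) = 2u + 1: P''(-2) = -3 < 0 ⇒ local maximum; P''(1) = 3 > 0 ⇒ local minimum.
Thus P has its local minimum at u = 1, with value -31/6.

1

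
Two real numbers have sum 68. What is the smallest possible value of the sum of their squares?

With a + b = 68, a^2 + b^2 = a^2 + (68 − a)^2.
The derivative 2a − 2(68 − a) = 4a − 136 vanishes at a = 34; second derivative 4 > 0, a minimum.
The minimum is 2·(34)^2 = 2312.

2312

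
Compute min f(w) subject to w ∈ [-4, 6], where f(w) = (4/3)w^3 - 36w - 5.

f'(w) = 4w^2 - 36, which vanishes at w = -3 and w = 3.
Candidates: f(-4) = 161/3, f(-3) = 67, f(3) = -77, f(6) = 67.
So the minimum is f(3) = -77.

-77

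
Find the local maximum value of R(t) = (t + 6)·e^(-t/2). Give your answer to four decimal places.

Differentiating with the product rule gives R'(t) = (-(1/2)t - 2)·e^(-t/2). Since e^(-t/2) > 0, the only critical point is t = -4.
R''(-4) has the same sign as -1/2 < 0, so this is a local maximum.
R(-4) = (2)·e^(2) ≈ 14.7781.

14.7781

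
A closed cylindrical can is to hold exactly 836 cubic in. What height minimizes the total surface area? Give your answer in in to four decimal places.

10.2103

With radius r and height h, πr²h = 836 so h = 836/(πr²), and S(r) = 2πr² + 2πrh = 2πr² + 2·836/r.
S'(r) = 4πr − 2·836/r² = 0 ⇒ r³ = 836/(2π), so r ≈ 5.1052 and h = 2r ≈ 10.2103.
S''(r) = 4π + 4·836/r³ > 0, so this is the minimum; S ≈ 491.2683.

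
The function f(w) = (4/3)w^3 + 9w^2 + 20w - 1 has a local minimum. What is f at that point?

-47/3

f'(w) = 4w^2 + 18w + 20 = 0 at w = -5/2, -2.
f''(w) = 8w + 18. f''(-5/2) = -2 < 0 ⇒ local maximum; f''(-2) = 2 > 0 ⇒ local minimum.
Thus f has its local minimum at w = -2, with value -47/3.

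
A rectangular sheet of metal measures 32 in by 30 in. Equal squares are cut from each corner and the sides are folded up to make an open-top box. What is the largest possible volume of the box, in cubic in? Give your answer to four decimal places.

With cut size x, the volume is V(x) = x(32 − 2x)(30 − 2x) for 0 < x < 15.
V'(x) = 12x^2 − 248x + 960. Setting V'(x) = 0 gives x ≈ 5.1586 (the root in (0, 15)).
V''(x) = 24x − 248 is negative there, so this is the maximum; V ≈ 2201.5781.

2201.5781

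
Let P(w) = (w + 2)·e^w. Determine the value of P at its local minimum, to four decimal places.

-0.0498

Differentiating with the product rule gives P'(w) = (w + 3)·e^w. Since e^w > 0, the only critical point is w = -3.
P''(-3) has the same sign as 1 > 0, so this is a local minimum.
P(-3) = (-1)·e^(-3) ≈ -0.0498.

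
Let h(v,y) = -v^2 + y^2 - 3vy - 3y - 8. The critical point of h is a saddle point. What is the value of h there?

-113/13

∂h/∂v = -2v - 3y = 0 and ∂h/∂y = -3v + 2y - 3 = 0, so (v, y) = (-9/13, 6/13).
The Hessian has h_{vv} = -2, h_{yy} = 2, h_{vy} = -3, giving D = -13 < 0, so the point is a saddle point.
h(-9/13, 6/13) = -113/13.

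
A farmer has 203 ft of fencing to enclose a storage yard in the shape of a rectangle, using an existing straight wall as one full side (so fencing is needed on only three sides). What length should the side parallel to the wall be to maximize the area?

203/2

Let the sides perpendicular to the wall have length x and the parallel side y, so 2x + y = 203 and the area is A = xy = x(203 − 2x).
A'(x) = 203 − 4x = 0 gives x = 203/4, and A''(x) = −4 < 0 confirms a maximum.
Then y = 203 − 2·203/4 = 203/2 and A = 41209/8.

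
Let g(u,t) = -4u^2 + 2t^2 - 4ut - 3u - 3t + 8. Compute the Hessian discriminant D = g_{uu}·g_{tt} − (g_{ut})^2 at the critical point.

-48

∂g/∂u = -8u - 4t - 3 = 0 and ∂g/∂t = -4u + 4t - 3 = 0, so (u, t) = (-1/2, 1/4).
The Hessian has g_{uu} = -8, g_{tt} = 4, g_{ut} = -4, giving D = -48 < 0, so the point is a saddle point.
D = (-8)·(4) − (-4)^2 = -48.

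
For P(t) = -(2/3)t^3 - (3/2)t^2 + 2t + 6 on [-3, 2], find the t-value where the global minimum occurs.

2

The derivative is -2t^2 - 3t + 2, which vanishes at t = -2 and t = 1/2.
Candidates: P(-3) = 9/2,  P(-2) = 4/3,  P(1/2) = 157/24,  P(2) = -4/3.
Hence the absolute minimum is -4/3 at t = 2.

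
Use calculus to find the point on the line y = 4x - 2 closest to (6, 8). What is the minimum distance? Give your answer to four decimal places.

Minimize D(x)^2 = (x - 6)^2 + (4x - 10)^2.
d/dx[D^2] = 2(x - 6) + 2·4·(4x - 10) = 0 ⇒ x = 46/17.
Then y = 150/17 and the distance is √(196/17) ≈ 3.3955.

3.3955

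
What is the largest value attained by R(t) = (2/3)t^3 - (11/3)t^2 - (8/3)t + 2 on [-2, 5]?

Differentiating, R'(t) = 2t^2 - (22/3)t - 8/3; which vanishes at t = -1/3 and t = 4.
Evaluating at the critical points and endpoints: R(-2) = -38/3, R(-1/3) = 199/81, R(4) = -74/3, R(5) = -59/3.
The maximum over the interval is 199/81, attained at t = -1/3.

199/81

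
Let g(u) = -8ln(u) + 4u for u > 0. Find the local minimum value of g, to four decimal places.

2.4548

g'(u) = -8/u + 4 = 0 gives u = 2.
g''(u) = 8/u², which is positive for u > 0, so this is a local minimum.
g(2) = -8·ln(2) + 8 ≈ 2.4548.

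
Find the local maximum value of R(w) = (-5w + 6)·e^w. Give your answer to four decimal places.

6.1070

R'(w) = (-5)·e^w + (-5w + 6)·1·e^w = (-5w + 1)·e^w. Since e^w > 0, the only critical point is w = 1/5.
R''(1/5) has the same sign as -5 < 0, so this is a local maximum.
R(1/5) = (5)·e^(1/5) ≈ 6.1070.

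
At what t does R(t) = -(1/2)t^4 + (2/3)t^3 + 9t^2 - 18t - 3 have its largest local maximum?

Critical points: R'(t) = -2t^3 + 2t^2 + 18t - 18 vanishes at t = -3, 1, 3.
Second-derivative test with R''(t) = -6t^2 + 4t + 18: R''(-3) = -48 < 0 ⇒ local maximum; R''(1) = 16 > 0 ⇒ local minimum; R''(3) = -24 < 0 ⇒ local maximum.
The largest local maximum is R(-3) = 147/2.

-3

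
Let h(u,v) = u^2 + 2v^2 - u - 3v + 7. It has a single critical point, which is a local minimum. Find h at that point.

45/8

∂h/∂u = 2u - 1 = 0 and ∂h/∂v = 4v - 3 = 0, so (u, v) = (1/2, 3/4).
The Hessian has h_{uu} = 2, h_{vv} = 4, h_{uv} = 0, giving D = 8 > 0 with h_{uu} > 0, so the point is a local minimum.
h(1/2, 3/4) = 45/8.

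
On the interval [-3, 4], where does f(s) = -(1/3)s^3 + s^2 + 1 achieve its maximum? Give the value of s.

Differentiating, f'(s) = -s^2 + 2s; which vanishes at s = 0 and s = 2.
Evaluating at the critical points and endpoints: f(-3) = 19; f(0) = 1; f(2) = 7/3; f(4) = -13/3.
Hence the absolute maximum is 19 at s = -3.

-3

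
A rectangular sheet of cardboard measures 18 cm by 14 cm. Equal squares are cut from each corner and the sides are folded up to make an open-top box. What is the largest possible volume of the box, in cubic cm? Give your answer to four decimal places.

292.8648

With cut size x, the volume is V(x) = x(18 − 2x)(14 − 2x) for 0 < x < 7.
V'(x) = 12x^2 − 128x + 252. Setting V'(x) = 0 gives x ≈ 2.6049 (the root in (0, 7)).
V''(x) = 24x − 128 is negative there, so this is the maximum; V ≈ 292.8648.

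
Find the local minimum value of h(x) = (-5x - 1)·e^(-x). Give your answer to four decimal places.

h'(x) = (-5)·e^(-x) + (-5x - 1)·(-1)·e^(-x) = (5x - 4)·e^(-x). Since e^(-x) > 0, the only critical point is x = 4/5.
h''(4/5) has the same sign as 5 > 0, so this is a local minimum.
h(4/5) = (-5)·e^(-4/5) ≈ -2.2466.

-2.2466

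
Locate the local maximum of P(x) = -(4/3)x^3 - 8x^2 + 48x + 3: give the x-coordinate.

2

P'(x) = -4x^2 - 16x + 48 = 0 at x = -6, 2.
Since P''(x) = -8x - 16, we get P''(-6) = 32 > 0 ⇒ local minimum; P''(2) = -32 < 0 ⇒ local maximum.
The local maximum is P(2) = 169/3.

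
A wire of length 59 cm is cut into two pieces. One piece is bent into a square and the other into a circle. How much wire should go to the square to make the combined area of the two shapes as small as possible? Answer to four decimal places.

Let x be the length used for the square. Square side x/4; circle radius (59−x)/(2π).
A(x) = (x/4)² + π·((59−x)/(2π))² = x²/16 + (59−x)²/(4π) for 0 ≤ x ≤ 59. A'(x) = x/8 − (59−x)/(2π) = 0 gives x = 4·59/(π+4) ≈ 33.0459.
A'' = 1/8 + 1/(2π) > 0, so this gives the minimum combined area; x ≈ 33.0459 cm to the square.

33.0459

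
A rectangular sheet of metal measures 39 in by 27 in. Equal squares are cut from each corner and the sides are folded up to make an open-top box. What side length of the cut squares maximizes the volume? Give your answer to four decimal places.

5.2337

With cut size x, the volume is V(x) = x(39 − 2x)(27 − 2x) for 0 < x < 13.5.
V'(x) = 12x^2 − 264x + 1053. Setting V'(x) = 0 gives x ≈ 5.2337 (the root in (0, 13.5)).
V''(x) = 24x − 264 is negative there, so this is the maximum; V ≈ 2468.8308.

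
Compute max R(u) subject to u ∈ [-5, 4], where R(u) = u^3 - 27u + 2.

56

Differentiating, R'(u) = 3u^2 - 27; which vanishes at u = -3 and u = 3.
Compare values at every candidate in [-5, 4]: R(-5) = 12, R(-3) = 56, R(3) = -52, R(4) = -42.
So the maximum is R(-3) = 56.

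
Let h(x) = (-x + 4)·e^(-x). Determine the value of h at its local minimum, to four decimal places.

h'(x) = (-1)·e^(-x) + (-x + 4)·(-1)·e^(-x) = (x - 5)·e^(-x). Since e^(-x) > 0, the only critical point is x = 5.
h''(5) has the same sign as 1 > 0, so this is a local minimum.
h(5) = (-1)·e^(-5) ≈ -0.0067.

-0.0067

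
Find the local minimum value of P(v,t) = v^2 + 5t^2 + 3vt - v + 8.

∂P/∂v = 2v + 3t - 1 = 0 and ∂P/∂t = 3v + 10t = 0, so (v, t) = (10/11, -3/11).
The Hessian has P_{vv} = 2, P_{tt} = 10, P_{vt} = 3, giving D = 11 > 0 with P_{vv} > 0, so the point is a local minimum.
P(10/11, -3/11) = 83/11.

83/11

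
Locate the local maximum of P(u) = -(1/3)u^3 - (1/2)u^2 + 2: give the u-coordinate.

0

P'(u) = -u^2 - u = 0 at u = -1, 0.
Second-derivative test with P''(u) = -2u - 1: P''(-1) = 1 > 0 ⇒ local minimum; P''(0) = -1 < 0 ⇒ local maximum.
Thus P has its local maximum at u = 0, with value 2.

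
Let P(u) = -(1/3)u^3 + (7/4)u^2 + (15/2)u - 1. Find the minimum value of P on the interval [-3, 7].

P'(u) = -u^2 + (7/2)u + 15/2, which vanishes at u = -3/2 and u = 5.
Evaluating at the critical points and endpoints: P(-3) = 5/4,  P(-3/2) = -115/16,  P(5) = 463/12,  P(7) = 275/12.
Hence the absolute minimum is -115/16 at u = -3/2.

-115/16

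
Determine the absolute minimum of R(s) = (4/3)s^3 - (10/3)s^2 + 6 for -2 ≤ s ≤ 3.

The derivative is 4s^2 - (20/3)s, which vanishes at s = 0 and s = 5/3.
Compare values at every candidate in [-2, 3]: R(-2) = -18; R(0) = 6; R(5/3) = 236/81; R(3) = 12.
So the minimum is R(-2) = -18.

-18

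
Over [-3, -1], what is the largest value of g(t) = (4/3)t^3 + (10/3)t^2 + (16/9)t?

Differentiating, g'(t) = 4t^2 + (20/3)t + 16/9; whose only zero in [-3, -1] is t = -4/3.
Candidates: g(-3) = -34/3; g(-4/3) = 32/81; g(-1) = 2/9.
So the maximum is g(-4/3) = 32/81.

32/81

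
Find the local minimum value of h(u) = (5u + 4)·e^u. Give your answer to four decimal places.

-0.8265

Differentiating with the product rule gives h'(u) = (5u + 9)·e^u. Since e^u > 0, the only critical point is u = -9/5.
h''(-9/5) has the same sign as 5 > 0, so this is a local minimum.
h(-9/5) = (-5)·e^(-9/5) ≈ -0.8265.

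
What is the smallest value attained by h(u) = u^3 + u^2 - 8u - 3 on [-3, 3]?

h'(u) = 3u^2 + 2u - 8, which vanishes at u = -2 and u = 4/3.
Compare values at every candidate in [-3, 3]: h(-3) = 3; h(-2) = 9; h(4/3) = -257/27; h(3) = 9.
Hence the absolute minimum is -257/27 at u = 4/3.

-257/27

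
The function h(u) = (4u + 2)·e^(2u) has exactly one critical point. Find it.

By the product rule, h'(u) = (8u + 8)·e^(2u). Since e^(2u) > 0, the only critical point is u = -1.
h''(-1) has the same sign as 8 > 0, so this is a local minimum.
h(-1) = (-2)·e^(-2) ≈ -0.2707.

-1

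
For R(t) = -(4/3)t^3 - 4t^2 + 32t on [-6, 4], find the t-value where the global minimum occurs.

The derivative is -4t^2 - 8t + 32, which vanishes at t = -4 and t = 2.
Evaluating at the critical points and endpoints: R(-6) = -48, R(-4) = -320/3, R(2) = 112/3, R(4) = -64/3.
The minimum over the interval is -320/3, attained at t = -4.

-4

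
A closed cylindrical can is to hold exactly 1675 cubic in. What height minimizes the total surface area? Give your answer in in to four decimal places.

12.8719

With radius r and height h, πr²h = 1675 so h = 1675/(πr²), and S(r) = 2πr² + 2πrh = 2πr² + 2·1675/r.
S'(r) = 4πr − 2·1675/r² = 0 ⇒ r³ = 1675/(2π), so r ≈ 6.4359 and h = 2r ≈ 12.8719.
S''(r) = 4π + 4·1675/r³ > 0, so this is the minimum; S ≈ 780.7723.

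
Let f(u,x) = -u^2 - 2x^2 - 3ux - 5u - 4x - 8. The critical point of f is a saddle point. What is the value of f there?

∂f/∂u = -2u - 3x - 5 = 0 and ∂f/∂x = -3u - 4x - 4 = 0, so (u, x) = (8, -7).
The Hessian has f_{uu} = -2, f_{xx} = -4, f_{ux} = -3, giving D = -1 < 0, so the point is a saddle point.
f(8, -7) = -14.

-14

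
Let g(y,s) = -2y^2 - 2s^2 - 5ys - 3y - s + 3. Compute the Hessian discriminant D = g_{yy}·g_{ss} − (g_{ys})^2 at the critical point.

-9

∂g/∂y = -4y - 5s - 3 = 0 and ∂g/∂s = -5y - 4s - 1 = 0, so (y, s) = (7/9, -11/9).
The Hessian has g_{yy} = -4, g_{ss} = -4, g_{ys} = -5, giving D = -9 < 0, so the point is a saddle point.
D = (-4)·(-4) − (-5)^2 = -9.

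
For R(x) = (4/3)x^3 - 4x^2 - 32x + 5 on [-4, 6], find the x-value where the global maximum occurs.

R'(x) = 4x^2 - 8x - 32, which vanishes at x = -2 and x = 4.
Evaluating at the critical points and endpoints: R(-4) = -49/3; R(-2) = 127/3; R(4) = -305/3; R(6) = -43.
Hence the absolute maximum is 127/3 at x = -2.

-2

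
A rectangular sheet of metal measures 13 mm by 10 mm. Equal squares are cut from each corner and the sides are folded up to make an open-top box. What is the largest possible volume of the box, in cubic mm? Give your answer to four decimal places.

With cut size x, the volume is V(x) = x(13 − 2x)(10 − 2x) for 0 < x < 5.
V'(x) = 12x^2 − 92x + 130. Setting V'(x) = 0 gives x ≈ 1.8684 (the root in (0, 5)).
V''(x) = 24x − 92 is negative there, so this is the maximum; V ≈ 108.3995.

108.3995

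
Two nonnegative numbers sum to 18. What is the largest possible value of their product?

With x + y = 18, the product is P(x) = x(18 − x).
P'(x) = 18 − 2x = 0 gives x = 9; P'' = −2 < 0, so this is the maximum.
P = 9·9 = 81.

81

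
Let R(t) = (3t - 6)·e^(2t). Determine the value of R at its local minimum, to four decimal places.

-30.1283

Differentiating with the product rule gives R'(t) = (6t - 9)·e^(2t). Since e^(2t) > 0, the only critical point is t = 3/2.
R''(3/2) has the same sign as 6 > 0, so this is a local minimum.
R(3/2) = (-3/2)·e^(3) ≈ -30.1283.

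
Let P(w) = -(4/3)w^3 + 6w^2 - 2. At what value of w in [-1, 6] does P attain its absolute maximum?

3

Differentiating, P'(w) = -4w^2 + 12w; which vanishes at w = 0 and w = 3.
Evaluating at the critical points and endpoints: P(-1) = 16/3,  P(0) = -2,  P(3) = 16,  P(6) = -74.
The maximum over the interval is 16, attained at w = 3.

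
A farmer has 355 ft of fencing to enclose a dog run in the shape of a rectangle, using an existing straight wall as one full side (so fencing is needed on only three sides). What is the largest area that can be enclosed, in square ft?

126025/8

Let the sides perpendicular to the wall have length x and the parallel side y, so 2x + y = 355 and the area is A = xy = x(355 − 2x).
A'(x) = 355 − 4x = 0 gives x = 355/4, and A''(x) = −4 < 0 confirms a maximum.
Then y = 355 − 2·355/4 = 355/2 and A = 126025/8.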